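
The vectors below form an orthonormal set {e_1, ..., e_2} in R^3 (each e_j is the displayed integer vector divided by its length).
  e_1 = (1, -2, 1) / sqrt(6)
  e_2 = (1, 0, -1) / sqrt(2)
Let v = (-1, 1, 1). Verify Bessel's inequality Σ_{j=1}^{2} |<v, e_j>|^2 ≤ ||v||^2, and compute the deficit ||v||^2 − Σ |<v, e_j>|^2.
Σ |<v, e_j>|^2 = 8/3; ||v||^2 = 3; deficit = 1/3

Write each e_j = u_j / sqrt(<u_j, u_j>) where u_j is the displayed integer vector. Then <v, e_j> = <v, u_j> / sqrt(<u_j, u_j>), so |<v, e_j>|^2 = <v, u_j>^2 / <u_j, u_j>.
Coefficients: <v, e_1> = -2/sqrt(6), <v, e_2> = -2/sqrt(2).
Square and sum: Σ |<v, e_j>|^2 = 8/3.
Compute ||v||^2 = v·v = 3.
Deficit = 3 − 8/3 = 1/3 ≥ 0, confirming Bessel's inequality. (The deficit equals ||v − Σ <v,e_j> e_j||^2, the squared distance from v to span{e_j}.)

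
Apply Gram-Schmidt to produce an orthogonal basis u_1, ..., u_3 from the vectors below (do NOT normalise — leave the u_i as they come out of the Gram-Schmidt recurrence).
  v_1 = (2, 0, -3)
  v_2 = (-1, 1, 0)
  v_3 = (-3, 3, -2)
Orthogonal basis:
  u_1 = (2, 0, -3)
  u_2 = (-9/13, 1, -6/13)
  u_3 = (-6/11, -6/11, -4/11)

Apply the Gram-Schmidt recurrence
  u_1 = v_1
  u_i = v_i − Σ_{j<i} ((v_i · u_j) / (u_j · u_j)) · u_j.

Step by step this gives:
  u_1 = (2, 0, -3)
  u_2 = (-9/13, 1, -6/13)
  u_3 = (-6/11, -6/11, -4/11)

Orthogonality check:
  u_2 · u_1 = 0 (should be 0)
  u_3 · u_1 = 0 (should be 0)
  u_3 · u_2 = 0 (should be 0)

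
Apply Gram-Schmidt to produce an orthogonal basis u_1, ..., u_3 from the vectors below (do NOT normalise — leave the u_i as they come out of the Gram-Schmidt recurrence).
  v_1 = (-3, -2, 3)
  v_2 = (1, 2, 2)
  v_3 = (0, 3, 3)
Orthogonal basis:
  u_1 = (-3, -2, 3)
  u_2 = (19/22, 21/11, 47/22)
  u_3 = (-150/197, 135/197, -60/197)

Apply the Gram-Schmidt recurrence
  u_1 = v_1
  u_i = v_i − Σ_{j<i} ((v_i · u_j) / (u_j · u_j)) · u_j.

Step by step this gives:
  u_1 = (-3, -2, 3)
  u_2 = (19/22, 21/11, 47/22)
  u_3 = (-150/197, 135/197, -60/197)

Orthogonality check:
  u_2 · u_1 = 0 (should be 0)
  u_3 · u_1 = 0 (should be 0)
  u_3 · u_2 = 0 (should be 0)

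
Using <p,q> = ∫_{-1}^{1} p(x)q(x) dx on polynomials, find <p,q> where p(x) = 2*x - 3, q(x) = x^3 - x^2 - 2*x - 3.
<p,q> = 272/15

Expand the product: p(x)·q(x) = 2*x^4 - 5*x^3 - x^2 + 9.
∫_{-1}^{1} of each monomial x^k gives [2/(k+1) if k even, 0 if k odd]. Integrating term-by-term (or equivalently evaluating the antiderivative F(x) = 2*x^5/5 - 5*x^4/4 - x^3/3 + 9*x at the endpoints):
  F(1) − F(−1) = 469/60 − (-619/60) = 272/15.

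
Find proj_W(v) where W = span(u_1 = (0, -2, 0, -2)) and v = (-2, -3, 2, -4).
proj_W(v) = (0, -7/2, 0, -7/2)

Set up U = [u_1 | ... | u_1] ∈ R^(4×1). The projector onto W = col(U) is P = U (U^T U)^(-1) U^T.
Compute U^T U =
  [8],
and U^T v = (14).
Solve U^T U · c = U^T v for the coefficients: c = (7/4). The projection is proj_W(v) = U c.
Check: (v - proj_W(v)) · u_1 = 0  (should be 0).
Result: proj_W(v) = (0, -7/2, 0, -7/2).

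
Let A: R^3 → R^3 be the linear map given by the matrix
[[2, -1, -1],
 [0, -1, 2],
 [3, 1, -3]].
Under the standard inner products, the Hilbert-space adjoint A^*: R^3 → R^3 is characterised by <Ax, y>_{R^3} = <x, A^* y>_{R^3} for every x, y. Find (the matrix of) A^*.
A^* = A^T =
[[2, 0, 3],
 [-1, -1, 1],
 [-1, 2, -3]]

For real matrices with standard dot products, the defining identity <Ax, y> = <x, A^* y> gives (Ax)^T y = x^T (A^*) y, i.e. x^T A^T y = x^T (A^*) y. Since this holds for all x, y, we must have A^* = A^T. Therefore
A^* =
[[2, 0, 3],
 [-1, -1, 1],
 [-1, 2, -3]].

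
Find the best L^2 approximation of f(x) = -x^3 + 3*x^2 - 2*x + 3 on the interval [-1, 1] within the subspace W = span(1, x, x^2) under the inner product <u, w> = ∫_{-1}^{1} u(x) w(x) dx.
g(x) = 3*x^2 - 13*x/5 + 3

The best approximation g ∈ W is the orthogonal projection of f onto W. Writing g = a_0 + a_1 x + a_2 x^2, the coefficients solve the normal equations G · a = b where
  G_{ij} = <φ_i, φ_j> and b_i = <f, φ_i>, with φ_0 = 1, φ_1 = x, φ_2 = x^2.
G =
  [2, 0, 2/3]
  [0, 2/3, 0]
  [2/3, 0, 2/5],
b = (8, -26/15, 16/5).
Solving gives a_0 = 3, a_1 = -13/5, a_2 = 3, so
  g(x) = 3*x^2 - 13*x/5 + 3.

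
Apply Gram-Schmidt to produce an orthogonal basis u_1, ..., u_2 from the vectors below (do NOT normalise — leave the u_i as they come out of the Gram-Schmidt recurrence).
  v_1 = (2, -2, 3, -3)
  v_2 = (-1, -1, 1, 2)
Orthogonal basis:
  u_1 = (2, -2, 3, -3)
  u_2 = (-10/13, -16/13, 35/26, 43/26)

Apply the Gram-Schmidt recurrence
  u_1 = v_1
  u_i = v_i − Σ_{j<i} ((v_i · u_j) / (u_j · u_j)) · u_j.

Step by step this gives:
  u_1 = (2, -2, 3, -3)
  u_2 = (-10/13, -16/13, 35/26, 43/26)

Orthogonality check:
  u_2 · u_1 = 0 (should be 0)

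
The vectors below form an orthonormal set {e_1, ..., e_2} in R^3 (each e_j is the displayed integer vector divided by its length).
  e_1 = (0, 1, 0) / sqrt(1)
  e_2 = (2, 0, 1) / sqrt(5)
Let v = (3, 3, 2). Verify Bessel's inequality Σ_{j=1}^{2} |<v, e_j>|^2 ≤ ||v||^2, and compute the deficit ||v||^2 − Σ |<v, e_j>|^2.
Σ |<v, e_j>|^2 = 109/5; ||v||^2 = 22; deficit = 1/5

Write each e_j = u_j / sqrt(<u_j, u_j>) where u_j is the displayed integer vector. Then <v, e_j> = <v, u_j> / sqrt(<u_j, u_j>), so |<v, e_j>|^2 = <v, u_j>^2 / <u_j, u_j>.
Coefficients: <v, e_1> = 3/sqrt(1), <v, e_2> = 8/sqrt(5).
Square and sum: Σ |<v, e_j>|^2 = 109/5.
Compute ||v||^2 = v·v = 22.
Deficit = 22 − 109/5 = 1/5 ≥ 0, confirming Bessel's inequality. (The deficit equals ||v − Σ <v,e_j> e_j||^2, the squared distance from v to span{e_j}.)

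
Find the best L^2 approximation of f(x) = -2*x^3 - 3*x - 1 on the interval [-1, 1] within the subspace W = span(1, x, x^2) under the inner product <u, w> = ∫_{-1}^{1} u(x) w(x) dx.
g(x) = -21*x/5 - 1

The best approximation g ∈ W is the orthogonal projection of f onto W. Writing g = a_0 + a_1 x + a_2 x^2, the coefficients solve the normal equations G · a = b where
  G_{ij} = <φ_i, φ_j> and b_i = <f, φ_i>, with φ_0 = 1, φ_1 = x, φ_2 = x^2.
G =
  [2, 0, 2/3]
  [0, 2/3, 0]
  [2/3, 0, 2/5],
b = (-2, -14/5, -2/3).
Solving gives a_0 = -1, a_1 = -21/5, a_2 = 0, so
  g(x) = -21*x/5 - 1.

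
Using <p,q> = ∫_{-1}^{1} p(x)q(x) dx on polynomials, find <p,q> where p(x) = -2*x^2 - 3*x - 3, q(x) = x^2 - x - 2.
<p,q> = 208/15

Expand the product: p(x)·q(x) = -2*x^4 - x^3 + 4*x^2 + 9*x + 6.
∫_{-1}^{1} of each monomial x^k gives [2/(k+1) if k even, 0 if k odd]. Integrating term-by-term (or equivalently evaluating the antiderivative F(x) = -2*x^5/5 - x^4/4 + 4*x^3/3 + 9*x^2/2 + 6*x at the endpoints):
  F(1) − F(−1) = 671/60 − (-161/60) = 208/15.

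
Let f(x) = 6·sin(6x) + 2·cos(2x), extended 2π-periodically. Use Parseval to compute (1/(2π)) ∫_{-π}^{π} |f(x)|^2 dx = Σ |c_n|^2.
Σ |c_n|^2 = 20

Expand |f|^2 and use orthogonality of {sin(nx), cos(mx)} on [-π, π]:
  ∫_{-π}^{π} sin(nx)^2 dx = π, ∫ cos(mx)^2 dx = π, and cross terms integrate to 0.
So ∫_{-π}^{π} f(x)^2 dx = 6^2 · π + 2^2 · π = (36 + 4)π.
Divide by 2π: (36 + 4)/2 = 20.
By Parseval, this equals Σ |c_n|^2.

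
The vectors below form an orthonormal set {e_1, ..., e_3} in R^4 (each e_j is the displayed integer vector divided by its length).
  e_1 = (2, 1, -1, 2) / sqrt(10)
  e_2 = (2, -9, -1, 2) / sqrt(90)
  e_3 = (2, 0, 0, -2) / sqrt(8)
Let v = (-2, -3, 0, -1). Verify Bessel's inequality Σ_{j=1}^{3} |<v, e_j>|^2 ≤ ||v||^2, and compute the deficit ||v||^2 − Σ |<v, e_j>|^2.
Σ |<v, e_j>|^2 = 27/2; ||v||^2 = 14; deficit = 1/2

Write each e_j = u_j / sqrt(<u_j, u_j>) where u_j is the displayed integer vector. Then <v, e_j> = <v, u_j> / sqrt(<u_j, u_j>), so |<v, e_j>|^2 = <v, u_j>^2 / <u_j, u_j>.
Coefficients: <v, e_1> = -9/sqrt(10), <v, e_2> = 21/sqrt(90), <v, e_3> = -2/sqrt(8).
Square and sum: Σ |<v, e_j>|^2 = 27/2.
Compute ||v||^2 = v·v = 14.
Deficit = 14 − 27/2 = 1/2 ≥ 0, confirming Bessel's inequality. (The deficit equals ||v − Σ <v,e_j> e_j||^2, the squared distance from v to span{e_j}.)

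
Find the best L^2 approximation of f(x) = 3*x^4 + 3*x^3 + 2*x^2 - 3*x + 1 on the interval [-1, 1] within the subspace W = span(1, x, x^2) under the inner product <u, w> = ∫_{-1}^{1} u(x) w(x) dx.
g(x) = 32*x^2/7 - 6*x/5 + 26/35

The best approximation g ∈ W is the orthogonal projection of f onto W. Writing g = a_0 + a_1 x + a_2 x^2, the coefficients solve the normal equations G · a = b where
  G_{ij} = <φ_i, φ_j> and b_i = <f, φ_i>, with φ_0 = 1, φ_1 = x, φ_2 = x^2.
G =
  [2, 0, 2/3]
  [0, 2/3, 0]
  [2/3, 0, 2/5],
b = (68/15, -4/5, 244/105).
Solving gives a_0 = 26/35, a_1 = -6/5, a_2 = 32/7, so
  g(x) = 32*x^2/7 - 6*x/5 + 26/35.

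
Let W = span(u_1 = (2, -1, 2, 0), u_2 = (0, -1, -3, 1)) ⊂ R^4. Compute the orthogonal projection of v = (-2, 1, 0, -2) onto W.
proj_W(v) = (-70/37, 61/37, 8/37, -26/37)

Set up U = [u_1 | ... | u_2] ∈ R^(4×2). The projector onto W = col(U) is P = U (U^T U)^(-1) U^T.
Compute U^T U =
  [9, -5]
  [-5, 11],
and U^T v = (-5, -3).
Solve U^T U · c = U^T v for the coefficients: c = (-35/37, -26/37). The projection is proj_W(v) = U c.
Check: (v - proj_W(v)) · u_1 = 0  (should be 0).
Check: (v - proj_W(v)) · u_2 = 0  (should be 0).
Result: proj_W(v) = (-70/37, 61/37, 8/37, -26/37).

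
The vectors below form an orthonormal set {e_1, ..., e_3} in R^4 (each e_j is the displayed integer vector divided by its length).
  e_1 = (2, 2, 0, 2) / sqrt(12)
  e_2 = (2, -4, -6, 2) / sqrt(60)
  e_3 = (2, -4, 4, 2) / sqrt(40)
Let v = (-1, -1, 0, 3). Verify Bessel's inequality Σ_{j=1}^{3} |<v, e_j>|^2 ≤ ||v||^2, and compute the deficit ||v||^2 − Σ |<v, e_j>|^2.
Σ |<v, e_j>|^2 = 3; ||v||^2 = 11; deficit = 8

Write each e_j = u_j / sqrt(<u_j, u_j>) where u_j is the displayed integer vector. Then <v, e_j> = <v, u_j> / sqrt(<u_j, u_j>), so |<v, e_j>|^2 = <v, u_j>^2 / <u_j, u_j>.
Coefficients: <v, e_1> = 2/sqrt(12), <v, e_2> = 8/sqrt(60), <v, e_3> = 8/sqrt(40).
Square and sum: Σ |<v, e_j>|^2 = 3.
Compute ||v||^2 = v·v = 11.
Deficit = 11 − 3 = 8 ≥ 0, confirming Bessel's inequality. (The deficit equals ||v − Σ <v,e_j> e_j||^2, the squared distance from v to span{e_j}.)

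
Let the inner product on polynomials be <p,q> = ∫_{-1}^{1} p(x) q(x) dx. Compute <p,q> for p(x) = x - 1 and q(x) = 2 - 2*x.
<p,q> = -16/3

Expand the product: p(x)·q(x) = -2*x^2 + 4*x - 2.
∫_{-1}^{1} of each monomial x^k gives [2/(k+1) if k even, 0 if k odd]. Integrating term-by-term (or equivalently evaluating the antiderivative F(x) = -2*x^3/3 + 2*x^2 - 2*x at the endpoints):
  F(1) − F(−1) = -2/3 − (14/3) = -16/3.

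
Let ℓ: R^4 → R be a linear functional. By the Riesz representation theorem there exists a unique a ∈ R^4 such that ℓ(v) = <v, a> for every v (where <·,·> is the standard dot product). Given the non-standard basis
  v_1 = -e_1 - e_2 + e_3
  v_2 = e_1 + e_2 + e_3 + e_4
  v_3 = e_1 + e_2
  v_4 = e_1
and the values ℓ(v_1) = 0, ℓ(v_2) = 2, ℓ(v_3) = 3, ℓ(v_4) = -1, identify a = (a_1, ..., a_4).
a = (-1, 4, 3, -4)

Write a = (a_1, ..., a_4) in the standard basis. For each basis vector v_i, ℓ(v_i) = <v_i, a> is a linear equation in the a_j's. Collect the n equations into a matrix system V a = ℓ, where row i of V is v_i (expressed in the standard basis). Since V is invertible (lower-triangular with 1s on the diagonal, up to permutation), solve by back-substitution:
  V =
[[-1, -1, 1, 0],
 [1, 1, 1, 1],
 [1, 1, 0, 0],
 [1, 0, 0, 0]]
  V a = (0, 2, 3, -1)
Solving gives a = (-1, 4, 3, -4).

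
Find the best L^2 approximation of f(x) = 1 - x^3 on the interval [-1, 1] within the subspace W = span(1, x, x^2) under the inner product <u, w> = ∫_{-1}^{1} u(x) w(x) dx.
g(x) = 1 - 3*x/5

The best approximation g ∈ W is the orthogonal projection of f onto W. Writing g = a_0 + a_1 x + a_2 x^2, the coefficients solve the normal equations G · a = b where
  G_{ij} = <φ_i, φ_j> and b_i = <f, φ_i>, with φ_0 = 1, φ_1 = x, φ_2 = x^2.
G =
  [2, 0, 2/3]
  [0, 2/3, 0]
  [2/3, 0, 2/5],
b = (2, -2/5, 2/3).
Solving gives a_0 = 1, a_1 = -3/5, a_2 = 0, so
  g(x) = 1 - 3*x/5.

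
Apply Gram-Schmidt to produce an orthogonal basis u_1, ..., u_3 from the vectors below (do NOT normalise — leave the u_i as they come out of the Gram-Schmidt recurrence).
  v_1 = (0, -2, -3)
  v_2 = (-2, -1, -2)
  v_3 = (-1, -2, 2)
Orthogonal basis:
  u_1 = (0, -2, -3)
  u_2 = (-2, 3/13, -2/13)
  u_3 = (-21/53, -126/53, 84/53)

Apply the Gram-Schmidt recurrence
  u_1 = v_1
  u_i = v_i − Σ_{j<i} ((v_i · u_j) / (u_j · u_j)) · u_j.

Step by step this gives:
  u_1 = (0, -2, -3)
  u_2 = (-2, 3/13, -2/13)
  u_3 = (-21/53, -126/53, 84/53)

Orthogonality check:
  u_2 · u_1 = 0 (should be 0)
  u_3 · u_1 = 0 (should be 0)
  u_3 · u_2 = 0 (should be 0)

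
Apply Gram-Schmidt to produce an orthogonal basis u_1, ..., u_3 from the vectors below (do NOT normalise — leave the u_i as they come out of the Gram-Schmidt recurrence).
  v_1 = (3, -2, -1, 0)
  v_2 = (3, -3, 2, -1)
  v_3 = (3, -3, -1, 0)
Orthogonal basis:
  u_1 = (3, -2, -1, 0)
  u_2 = (3/14, -8/7, 41/14, -1)
  u_3 = (-23/51, -91/153, -25/153, 16/153)

Apply the Gram-Schmidt recurrence
  u_1 = v_1
  u_i = v_i − Σ_{j<i} ((v_i · u_j) / (u_j · u_j)) · u_j.

Step by step this gives:
  u_1 = (3, -2, -1, 0)
  u_2 = (3/14, -8/7, 41/14, -1)
  u_3 = (-23/51, -91/153, -25/153, 16/153)

Orthogonality check:
  u_2 · u_1 = 0 (should be 0)
  u_3 · u_1 = 0 (should be 0)
  u_3 · u_2 = 0 (should be 0)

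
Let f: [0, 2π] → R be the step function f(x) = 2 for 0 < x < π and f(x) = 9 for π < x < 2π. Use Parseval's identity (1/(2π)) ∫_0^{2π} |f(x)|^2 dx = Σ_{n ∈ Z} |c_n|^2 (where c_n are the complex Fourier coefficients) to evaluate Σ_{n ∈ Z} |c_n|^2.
Σ |c_n|^2 = 85/2

Parseval equates the L^2 energy of f (normalised by 1/(2π)) with the ℓ^2 sum of its Fourier coefficients: (1/(2π)) ∫_0^{2π} |f|^2 = Σ |c_n|^2.
Compute the left side: (1/(2π)) [∫_0^π 2^2 dx + ∫_π^{2π} 9^2 dx] = (1/(2π)) · (4π + 81π) = (4 + 81)/2 = 85/2.
So Σ_{n ∈ Z} |c_n|^2 = 85/2.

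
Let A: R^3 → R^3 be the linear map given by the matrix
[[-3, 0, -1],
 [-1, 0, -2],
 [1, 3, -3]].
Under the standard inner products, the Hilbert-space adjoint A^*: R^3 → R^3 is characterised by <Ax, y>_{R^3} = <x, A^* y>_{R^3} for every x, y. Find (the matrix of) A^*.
A^* = A^T =
[[-3, -1, 1],
 [0, 0, 3],
 [-1, -2, -3]]

For real matrices with standard dot products, the defining identity <Ax, y> = <x, A^* y> gives (Ax)^T y = x^T (A^*) y, i.e. x^T A^T y = x^T (A^*) y. Since this holds for all x, y, we must have A^* = A^T. Therefore
A^* =
[[-3, -1, 1],
 [0, 0, 3],
 [-1, -2, -3]].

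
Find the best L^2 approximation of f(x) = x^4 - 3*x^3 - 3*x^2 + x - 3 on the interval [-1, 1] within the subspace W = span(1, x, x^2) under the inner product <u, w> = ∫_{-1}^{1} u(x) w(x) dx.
g(x) = -15*x^2/7 - 4*x/5 - 108/35

The best approximation g ∈ W is the orthogonal projection of f onto W. Writing g = a_0 + a_1 x + a_2 x^2, the coefficients solve the normal equations G · a = b where
  G_{ij} = <φ_i, φ_j> and b_i = <f, φ_i>, with φ_0 = 1, φ_1 = x, φ_2 = x^2.
G =
  [2, 0, 2/3]
  [0, 2/3, 0]
  [2/3, 0, 2/5],
b = (-38/5, -8/15, -102/35).
Solving gives a_0 = -108/35, a_1 = -4/5, a_2 = -15/7, so
  g(x) = -15*x^2/7 - 4*x/5 - 108/35.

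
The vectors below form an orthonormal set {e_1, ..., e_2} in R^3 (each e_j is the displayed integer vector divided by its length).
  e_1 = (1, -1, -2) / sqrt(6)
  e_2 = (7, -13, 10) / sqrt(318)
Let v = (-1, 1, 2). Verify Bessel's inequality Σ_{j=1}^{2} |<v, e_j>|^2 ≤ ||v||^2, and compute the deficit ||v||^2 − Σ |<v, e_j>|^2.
Σ |<v, e_j>|^2 = 6; ||v||^2 = 6; deficit = 0

Write each e_j = u_j / sqrt(<u_j, u_j>) where u_j is the displayed integer vector. Then <v, e_j> = <v, u_j> / sqrt(<u_j, u_j>), so |<v, e_j>|^2 = <v, u_j>^2 / <u_j, u_j>.
Coefficients: <v, e_1> = -6/sqrt(6), <v, e_2> = 0/sqrt(318).
Square and sum: Σ |<v, e_j>|^2 = 6.
Compute ||v||^2 = v·v = 6.
Deficit = 6 − 6 = 0 ≥ 0, confirming Bessel's inequality. (The deficit equals ||v − Σ <v,e_j> e_j||^2, the squared distance from v to span{e_j}.)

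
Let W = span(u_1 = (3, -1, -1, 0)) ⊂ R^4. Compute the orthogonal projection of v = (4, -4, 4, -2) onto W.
proj_W(v) = (36/11, -12/11, -12/11, 0)

Set up U = [u_1 | ... | u_1] ∈ R^(4×1). The projector onto W = col(U) is P = U (U^T U)^(-1) U^T.
Compute U^T U =
  [11],
and U^T v = (12).
Solve U^T U · c = U^T v for the coefficients: c = (12/11). The projection is proj_W(v) = U c.
Check: (v - proj_W(v)) · u_1 = 0  (should be 0).
Result: proj_W(v) = (36/11, -12/11, -12/11, 0).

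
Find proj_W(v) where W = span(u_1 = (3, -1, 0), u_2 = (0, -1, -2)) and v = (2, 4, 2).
proj_W(v) = (54/49, 64/49, 164/49)

Set up U = [u_1 | ... | u_2] ∈ R^(3×2). The projector onto W = col(U) is P = U (U^T U)^(-1) U^T.
Compute U^T U =
  [10, 1]
  [1, 5],
and U^T v = (2, -8).
Solve U^T U · c = U^T v for the coefficients: c = (18/49, -82/49). The projection is proj_W(v) = U c.
Check: (v - proj_W(v)) · u_1 = 0  (should be 0).
Check: (v - proj_W(v)) · u_2 = 0  (should be 0).
Result: proj_W(v) = (54/49, 64/49, 164/49).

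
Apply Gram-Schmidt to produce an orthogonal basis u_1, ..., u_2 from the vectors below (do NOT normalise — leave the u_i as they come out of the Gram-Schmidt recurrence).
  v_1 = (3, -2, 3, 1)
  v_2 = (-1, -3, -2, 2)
Orthogonal basis:
  u_1 = (3, -2, 3, 1)
  u_2 = (-20/23, -71/23, -43/23, 47/23)

Apply the Gram-Schmidt recurrence
  u_1 = v_1
  u_i = v_i − Σ_{j<i} ((v_i · u_j) / (u_j · u_j)) · u_j.

Step by step this gives:
  u_1 = (3, -2, 3, 1)
  u_2 = (-20/23, -71/23, -43/23, 47/23)

Orthogonality check:
  u_2 · u_1 = 0 (should be 0)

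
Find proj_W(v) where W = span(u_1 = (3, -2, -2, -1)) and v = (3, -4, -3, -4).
proj_W(v) = (9/2, -3, -3, -3/2)

Set up U = [u_1 | ... | u_1] ∈ R^(4×1). The projector onto W = col(U) is P = U (U^T U)^(-1) U^T.
Compute U^T U =
  [18],
and U^T v = (27).
Solve U^T U · c = U^T v for the coefficients: c = (3/2). The projection is proj_W(v) = U c.
Check: (v - proj_W(v)) · u_1 = 0  (should be 0).
Result: proj_W(v) = (9/2, -3, -3, -3/2).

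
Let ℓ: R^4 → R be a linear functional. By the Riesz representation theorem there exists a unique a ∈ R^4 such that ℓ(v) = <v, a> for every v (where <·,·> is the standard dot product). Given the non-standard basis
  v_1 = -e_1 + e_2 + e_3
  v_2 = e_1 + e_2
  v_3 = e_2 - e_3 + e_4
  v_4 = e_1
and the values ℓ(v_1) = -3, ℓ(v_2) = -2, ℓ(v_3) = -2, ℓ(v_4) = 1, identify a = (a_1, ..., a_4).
a = (1, -3, 1, 2)

Write a = (a_1, ..., a_4) in the standard basis. For each basis vector v_i, ℓ(v_i) = <v_i, a> is a linear equation in the a_j's. Collect the n equations into a matrix system V a = ℓ, where row i of V is v_i (expressed in the standard basis). Since V is invertible (lower-triangular with 1s on the diagonal, up to permutation), solve by back-substitution:
  V =
[[-1, 1, 1, 0],
 [1, 1, 0, 0],
 [0, 1, -1, 1],
 [1, 0, 0, 0]]
  V a = (-3, -2, -2, 1)
Solving gives a = (1, -3, 1, 2).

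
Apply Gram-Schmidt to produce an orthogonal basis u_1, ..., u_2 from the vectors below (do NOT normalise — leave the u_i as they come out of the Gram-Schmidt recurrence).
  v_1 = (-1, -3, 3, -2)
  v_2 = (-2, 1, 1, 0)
Orthogonal basis:
  u_1 = (-1, -3, 3, -2)
  u_2 = (-44/23, 29/23, 17/23, 4/23)

Apply the Gram-Schmidt recurrence
  u_1 = v_1
  u_i = v_i − Σ_{j<i} ((v_i · u_j) / (u_j · u_j)) · u_j.

Step by step this gives:
  u_1 = (-1, -3, 3, -2)
  u_2 = (-44/23, 29/23, 17/23, 4/23)

Orthogonality check:
  u_2 · u_1 = 0 (should be 0)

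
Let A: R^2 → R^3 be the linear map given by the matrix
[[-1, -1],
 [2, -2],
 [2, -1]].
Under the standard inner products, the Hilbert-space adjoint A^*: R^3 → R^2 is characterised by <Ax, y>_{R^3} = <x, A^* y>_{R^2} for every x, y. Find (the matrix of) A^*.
A^* = A^T =
[[-1, 2, 2],
 [-1, -2, -1]]

For real matrices with standard dot products, the defining identity <Ax, y> = <x, A^* y> gives (Ax)^T y = x^T (A^*) y, i.e. x^T A^T y = x^T (A^*) y. Since this holds for all x, y, we must have A^* = A^T. Therefore
A^* =
[[-1, 2, 2],
 [-1, -2, -1]].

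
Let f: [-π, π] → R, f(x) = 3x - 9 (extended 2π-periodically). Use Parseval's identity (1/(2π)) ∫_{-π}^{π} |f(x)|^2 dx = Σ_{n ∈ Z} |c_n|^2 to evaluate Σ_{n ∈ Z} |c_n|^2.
Σ |c_n|^2 = 3π^2 + 81

Expand and integrate term by term over [-π, π]:
  ∫ (3x)^2 dx = 9·(2π^3/3); ∫ 2·3·(-9)·x dx = 0 (odd integrand); ∫ (-9)^2 dx = 81·2π.
So (1/(2π)) ∫_{-π}^{π} (3x - 9)^2 dx = 9π^2/3 + 81 = 3π^2 + 81.
Parseval ⇒ Σ |c_n|^2 = 3π^2 + 81.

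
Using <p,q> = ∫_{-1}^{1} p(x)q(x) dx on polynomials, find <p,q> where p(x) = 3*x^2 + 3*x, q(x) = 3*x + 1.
<p,q> = 8

Expand the product: p(x)·q(x) = 9*x^3 + 12*x^2 + 3*x.
∫_{-1}^{1} of each monomial x^k gives [2/(k+1) if k even, 0 if k odd]. Integrating term-by-term (or equivalently evaluating the antiderivative F(x) = 9*x^4/4 + 4*x^3 + 3*x^2/2 at the endpoints):
  F(1) − F(−1) = 31/4 − (-1/4) = 8.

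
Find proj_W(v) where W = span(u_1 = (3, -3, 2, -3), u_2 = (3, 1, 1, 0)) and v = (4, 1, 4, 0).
proj_W(v) = (1326/277, 238/277, 493/277, -153/277)

Set up U = [u_1 | ... | u_2] ∈ R^(4×2). The projector onto W = col(U) is P = U (U^T U)^(-1) U^T.
Compute U^T U =
  [31, 8]
  [8, 11],
and U^T v = (17, 17).
Solve U^T U · c = U^T v for the coefficients: c = (51/277, 391/277). The projection is proj_W(v) = U c.
Check: (v - proj_W(v)) · u_1 = 0  (should be 0).
Check: (v - proj_W(v)) · u_2 = 0  (should be 0).
Result: proj_W(v) = (1326/277, 238/277, 493/277, -153/277).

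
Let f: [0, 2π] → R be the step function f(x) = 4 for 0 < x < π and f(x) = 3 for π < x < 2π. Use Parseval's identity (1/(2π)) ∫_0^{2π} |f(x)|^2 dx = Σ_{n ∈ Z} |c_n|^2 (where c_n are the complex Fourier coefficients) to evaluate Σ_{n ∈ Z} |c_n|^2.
Σ |c_n|^2 = 25/2

Parseval equates the L^2 energy of f (normalised by 1/(2π)) with the ℓ^2 sum of its Fourier coefficients: (1/(2π)) ∫_0^{2π} |f|^2 = Σ |c_n|^2.
Compute the left side: (1/(2π)) [∫_0^π 4^2 dx + ∫_π^{2π} 3^2 dx] = (1/(2π)) · (16π + 9π) = (16 + 9)/2 = 25/2.
So Σ_{n ∈ Z} |c_n|^2 = 25/2.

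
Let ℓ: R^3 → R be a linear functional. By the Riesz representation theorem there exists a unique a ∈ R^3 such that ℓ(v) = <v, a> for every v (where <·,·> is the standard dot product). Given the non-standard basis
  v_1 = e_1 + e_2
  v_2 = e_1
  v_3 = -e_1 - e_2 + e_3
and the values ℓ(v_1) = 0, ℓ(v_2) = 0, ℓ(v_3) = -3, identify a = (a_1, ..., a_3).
a = (0, 0, -3)

Write a = (a_1, ..., a_3) in the standard basis. For each basis vector v_i, ℓ(v_i) = <v_i, a> is a linear equation in the a_j's. Collect the n equations into a matrix system V a = ℓ, where row i of V is v_i (expressed in the standard basis). Since V is invertible (lower-triangular with 1s on the diagonal, up to permutation), solve by back-substitution:
  V =
[[1, 1, 0],
 [1, 0, 0],
 [-1, -1, 1]]
  V a = (0, 0, -3)
Solving gives a = (0, 0, -3).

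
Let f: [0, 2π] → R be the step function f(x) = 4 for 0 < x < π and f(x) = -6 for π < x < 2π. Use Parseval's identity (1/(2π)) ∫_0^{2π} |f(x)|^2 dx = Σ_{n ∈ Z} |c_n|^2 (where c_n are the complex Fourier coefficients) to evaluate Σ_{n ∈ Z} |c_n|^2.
Σ |c_n|^2 = 26

Parseval equates the L^2 energy of f (normalised by 1/(2π)) with the ℓ^2 sum of its Fourier coefficients: (1/(2π)) ∫_0^{2π} |f|^2 = Σ |c_n|^2.
Compute the left side: (1/(2π)) [∫_0^π 4^2 dx + ∫_π^{2π} (-6)^2 dx] = (1/(2π)) · (16π + 36π) = (16 + 36)/2 = 26.
So Σ_{n ∈ Z} |c_n|^2 = 26.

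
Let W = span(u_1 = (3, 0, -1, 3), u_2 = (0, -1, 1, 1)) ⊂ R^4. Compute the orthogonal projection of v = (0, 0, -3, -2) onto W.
proj_W(v) = (3/53, 89/53, -90/53, -86/53)

Set up U = [u_1 | ... | u_2] ∈ R^(4×2). The projector onto W = col(U) is P = U (U^T U)^(-1) U^T.
Compute U^T U =
  [19, 2]
  [2, 3],
and U^T v = (-3, -5).
Solve U^T U · c = U^T v for the coefficients: c = (1/53, -89/53). The projection is proj_W(v) = U c.
Check: (v - proj_W(v)) · u_1 = 0  (should be 0).
Check: (v - proj_W(v)) · u_2 = 0  (should be 0).
Result: proj_W(v) = (3/53, 89/53, -90/53, -86/53).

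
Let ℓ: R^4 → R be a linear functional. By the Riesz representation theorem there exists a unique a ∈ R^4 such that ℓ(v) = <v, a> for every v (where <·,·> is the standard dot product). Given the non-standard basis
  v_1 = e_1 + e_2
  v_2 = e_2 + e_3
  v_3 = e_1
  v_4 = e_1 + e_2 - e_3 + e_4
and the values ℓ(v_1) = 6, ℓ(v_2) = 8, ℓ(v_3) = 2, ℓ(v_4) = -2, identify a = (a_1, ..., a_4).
a = (2, 4, 4, -4)

Write a = (a_1, ..., a_4) in the standard basis. For each basis vector v_i, ℓ(v_i) = <v_i, a> is a linear equation in the a_j's. Collect the n equations into a matrix system V a = ℓ, where row i of V is v_i (expressed in the standard basis). Since V is invertible (lower-triangular with 1s on the diagonal, up to permutation), solve by back-substitution:
  V =
[[1, 1, 0, 0],
 [0, 1, 1, 0],
 [1, 0, 0, 0],
 [1, 1, -1, 1]]
  V a = (6, 8, 2, -2)
Solving gives a = (2, 4, 4, -4).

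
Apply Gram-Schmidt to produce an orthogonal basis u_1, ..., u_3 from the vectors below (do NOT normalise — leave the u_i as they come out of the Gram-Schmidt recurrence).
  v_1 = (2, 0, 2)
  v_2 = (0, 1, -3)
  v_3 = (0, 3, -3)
Orthogonal basis:
  u_1 = (2, 0, 2)
  u_2 = (3/2, 1, -3/2)
  u_3 = (-6/11, 18/11, 6/11)

Apply the Gram-Schmidt recurrence
  u_1 = v_1
  u_i = v_i − Σ_{j<i} ((v_i · u_j) / (u_j · u_j)) · u_j.

Step by step this gives:
  u_1 = (2, 0, 2)
  u_2 = (3/2, 1, -3/2)
  u_3 = (-6/11, 18/11, 6/11)

Orthogonality check:
  u_2 · u_1 = 0 (should be 0)
  u_3 · u_1 = 0 (should be 0)
  u_3 · u_2 = 0 (should be 0)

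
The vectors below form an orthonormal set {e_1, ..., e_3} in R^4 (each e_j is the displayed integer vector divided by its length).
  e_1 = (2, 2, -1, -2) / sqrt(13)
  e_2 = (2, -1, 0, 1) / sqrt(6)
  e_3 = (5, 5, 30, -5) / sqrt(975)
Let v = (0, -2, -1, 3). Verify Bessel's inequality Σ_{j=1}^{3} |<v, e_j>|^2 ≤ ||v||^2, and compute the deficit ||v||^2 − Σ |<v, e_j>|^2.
Σ |<v, e_j>|^2 = 27/2; ||v||^2 = 14; deficit = 1/2

Write each e_j = u_j / sqrt(<u_j, u_j>) where u_j is the displayed integer vector. Then <v, e_j> = <v, u_j> / sqrt(<u_j, u_j>), so |<v, e_j>|^2 = <v, u_j>^2 / <u_j, u_j>.
Coefficients: <v, e_1> = -9/sqrt(13), <v, e_2> = 5/sqrt(6), <v, e_3> = -55/sqrt(975).
Square and sum: Σ |<v, e_j>|^2 = 27/2.
Compute ||v||^2 = v·v = 14.
Deficit = 14 − 27/2 = 1/2 ≥ 0, confirming Bessel's inequality. (The deficit equals ||v − Σ <v,e_j> e_j||^2, the squared distance from v to span{e_j}.)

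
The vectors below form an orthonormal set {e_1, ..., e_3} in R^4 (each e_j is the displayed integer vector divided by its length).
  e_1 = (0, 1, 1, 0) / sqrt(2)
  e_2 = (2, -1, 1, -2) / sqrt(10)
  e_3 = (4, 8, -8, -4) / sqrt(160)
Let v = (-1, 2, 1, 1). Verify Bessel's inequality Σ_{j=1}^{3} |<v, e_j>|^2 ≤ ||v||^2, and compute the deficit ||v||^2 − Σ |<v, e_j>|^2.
Σ |<v, e_j>|^2 = 7; ||v||^2 = 7; deficit = 0

Write each e_j = u_j / sqrt(<u_j, u_j>) where u_j is the displayed integer vector. Then <v, e_j> = <v, u_j> / sqrt(<u_j, u_j>), so |<v, e_j>|^2 = <v, u_j>^2 / <u_j, u_j>.
Coefficients: <v, e_1> = 3/sqrt(2), <v, e_2> = -5/sqrt(10), <v, e_3> = 0/sqrt(160).
Square and sum: Σ |<v, e_j>|^2 = 7.
Compute ||v||^2 = v·v = 7.
Deficit = 7 − 7 = 0 ≥ 0, confirming Bessel's inequality. (The deficit equals ||v − Σ <v,e_j> e_j||^2, the squared distance from v to span{e_j}.)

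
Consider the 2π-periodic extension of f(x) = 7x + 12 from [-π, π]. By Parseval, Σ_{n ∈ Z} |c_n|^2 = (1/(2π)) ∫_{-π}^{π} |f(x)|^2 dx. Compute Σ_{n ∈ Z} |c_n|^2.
Σ |c_n|^2 = 49π^2/3 + 144

Expand and integrate term by term over [-π, π]:
  ∫ (7x)^2 dx = 49·(2π^3/3); ∫ 2·7·(12)·x dx = 0 (odd integrand); ∫ 12^2 dx = 144·2π.
So (1/(2π)) ∫_{-π}^{π} (7x + 12)^2 dx = 49π^2/3 + 144 = 49π^2/3 + 144.
Parseval ⇒ Σ |c_n|^2 = 49π^2/3 + 144.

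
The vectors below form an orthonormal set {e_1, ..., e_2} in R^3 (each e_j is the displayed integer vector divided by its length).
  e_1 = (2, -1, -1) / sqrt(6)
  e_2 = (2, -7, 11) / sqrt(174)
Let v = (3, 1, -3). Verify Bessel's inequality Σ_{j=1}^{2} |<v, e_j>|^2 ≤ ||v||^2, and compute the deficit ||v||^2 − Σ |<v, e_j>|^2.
Σ |<v, e_j>|^2 = 502/29; ||v||^2 = 19; deficit = 49/29

Write each e_j = u_j / sqrt(<u_j, u_j>) where u_j is the displayed integer vector. Then <v, e_j> = <v, u_j> / sqrt(<u_j, u_j>), so |<v, e_j>|^2 = <v, u_j>^2 / <u_j, u_j>.
Coefficients: <v, e_1> = 8/sqrt(6), <v, e_2> = -34/sqrt(174).
Square and sum: Σ |<v, e_j>|^2 = 502/29.
Compute ||v||^2 = v·v = 19.
Deficit = 19 − 502/29 = 49/29 ≥ 0, confirming Bessel's inequality. (The deficit equals ||v − Σ <v,e_j> e_j||^2, the squared distance from v to span{e_j}.)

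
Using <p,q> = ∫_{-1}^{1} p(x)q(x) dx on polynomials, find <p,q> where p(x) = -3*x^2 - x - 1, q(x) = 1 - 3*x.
<p,q> = -2

Expand the product: p(x)·q(x) = 9*x^3 + 2*x - 1.
∫_{-1}^{1} of each monomial x^k gives [2/(k+1) if k even, 0 if k odd]. Integrating term-by-term (or equivalently evaluating the antiderivative F(x) = 9*x^4/4 + x^2 - x at the endpoints):
  F(1) − F(−1) = 9/4 − (17/4) = -2.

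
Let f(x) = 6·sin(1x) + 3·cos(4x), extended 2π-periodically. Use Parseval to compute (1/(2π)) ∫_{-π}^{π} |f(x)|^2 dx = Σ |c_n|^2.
Σ |c_n|^2 = 45/2

Expand |f|^2 and use orthogonality of {sin(nx), cos(mx)} on [-π, π]:
  ∫_{-π}^{π} sin(nx)^2 dx = π, ∫ cos(mx)^2 dx = π, and cross terms integrate to 0.
So ∫_{-π}^{π} f(x)^2 dx = 6^2 · π + 3^2 · π = (36 + 9)π.
Divide by 2π: (36 + 9)/2 = 45/2.
By Parseval, this equals Σ |c_n|^2.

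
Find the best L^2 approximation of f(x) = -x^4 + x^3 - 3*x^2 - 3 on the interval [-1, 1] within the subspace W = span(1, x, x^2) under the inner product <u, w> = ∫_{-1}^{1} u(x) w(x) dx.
g(x) = -27*x^2/7 + 3*x/5 - 102/35

The best approximation g ∈ W is the orthogonal projection of f onto W. Writing g = a_0 + a_1 x + a_2 x^2, the coefficients solve the normal equations G · a = b where
  G_{ij} = <φ_i, φ_j> and b_i = <f, φ_i>, with φ_0 = 1, φ_1 = x, φ_2 = x^2.
G =
  [2, 0, 2/3]
  [0, 2/3, 0]
  [2/3, 0, 2/5],
b = (-42/5, 2/5, -122/35).
Solving gives a_0 = -102/35, a_1 = 3/5, a_2 = -27/7, so
  g(x) = -27*x^2/7 + 3*x/5 - 102/35.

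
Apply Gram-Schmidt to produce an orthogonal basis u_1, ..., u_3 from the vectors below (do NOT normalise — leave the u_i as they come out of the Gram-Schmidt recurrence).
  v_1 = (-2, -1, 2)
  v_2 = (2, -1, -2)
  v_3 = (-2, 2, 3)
Orthogonal basis:
  u_1 = (-2, -1, 2)
  u_2 = (4/9, -16/9, -4/9)
  u_3 = (1/2, 0, 1/2)

Apply the Gram-Schmidt recurrence
  u_1 = v_1
  u_i = v_i − Σ_{j<i} ((v_i · u_j) / (u_j · u_j)) · u_j.

Step by step this gives:
  u_1 = (-2, -1, 2)
  u_2 = (4/9, -16/9, -4/9)
  u_3 = (1/2, 0, 1/2)

Orthogonality check:
  u_2 · u_1 = 0 (should be 0)
  u_3 · u_1 = 0 (should be 0)
  u_3 · u_2 = 0 (should be 0)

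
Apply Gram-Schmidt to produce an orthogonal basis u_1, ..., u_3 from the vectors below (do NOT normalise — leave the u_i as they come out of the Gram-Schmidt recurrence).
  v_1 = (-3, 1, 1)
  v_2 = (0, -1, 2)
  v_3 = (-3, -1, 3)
Orthogonal basis:
  u_1 = (-3, 1, 1)
  u_2 = (3/11, -12/11, 21/11)
  u_3 = (-1/3, -2/3, -1/3)

Apply the Gram-Schmidt recurrence
  u_1 = v_1
  u_i = v_i − Σ_{j<i} ((v_i · u_j) / (u_j · u_j)) · u_j.

Step by step this gives:
  u_1 = (-3, 1, 1)
  u_2 = (3/11, -12/11, 21/11)
  u_3 = (-1/3, -2/3, -1/3)

Orthogonality check:
  u_2 · u_1 = 0 (should be 0)
  u_3 · u_1 = 0 (should be 0)
  u_3 · u_2 = 0 (should be 0)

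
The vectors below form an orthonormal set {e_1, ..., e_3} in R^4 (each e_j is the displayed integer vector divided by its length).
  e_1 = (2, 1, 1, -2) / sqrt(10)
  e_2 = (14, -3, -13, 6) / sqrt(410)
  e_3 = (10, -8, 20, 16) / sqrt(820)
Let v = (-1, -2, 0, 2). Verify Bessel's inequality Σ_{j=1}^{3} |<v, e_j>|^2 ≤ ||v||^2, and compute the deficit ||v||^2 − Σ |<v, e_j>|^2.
Σ |<v, e_j>|^2 = 41/5; ||v||^2 = 9; deficit = 4/5

Write each e_j = u_j / sqrt(<u_j, u_j>) where u_j is the displayed integer vector. Then <v, e_j> = <v, u_j> / sqrt(<u_j, u_j>), so |<v, e_j>|^2 = <v, u_j>^2 / <u_j, u_j>.
Coefficients: <v, e_1> = -8/sqrt(10), <v, e_2> = 4/sqrt(410), <v, e_3> = 38/sqrt(820).
Square and sum: Σ |<v, e_j>|^2 = 41/5.
Compute ||v||^2 = v·v = 9.
Deficit = 9 − 41/5 = 4/5 ≥ 0, confirming Bessel's inequality. (The deficit equals ||v − Σ <v,e_j> e_j||^2, the squared distance from v to span{e_j}.)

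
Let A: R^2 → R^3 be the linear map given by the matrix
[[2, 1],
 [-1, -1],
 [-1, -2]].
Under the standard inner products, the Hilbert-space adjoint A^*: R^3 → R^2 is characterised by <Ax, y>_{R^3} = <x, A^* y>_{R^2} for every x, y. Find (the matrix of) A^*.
A^* = A^T =
[[2, -1, -1],
 [1, -1, -2]]

For real matrices with standard dot products, the defining identity <Ax, y> = <x, A^* y> gives (Ax)^T y = x^T (A^*) y, i.e. x^T A^T y = x^T (A^*) y. Since this holds for all x, y, we must have A^* = A^T. Therefore
A^* =
[[2, -1, -1],
 [1, -1, -2]].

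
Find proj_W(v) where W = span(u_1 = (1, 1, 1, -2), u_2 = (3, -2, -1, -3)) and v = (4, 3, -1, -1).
proj_W(v) = (38/25, 16/25, 102/125, -314/125)

Set up U = [u_1 | ... | u_2] ∈ R^(4×2). The projector onto W = col(U) is P = U (U^T U)^(-1) U^T.
Compute U^T U =
  [7, 6]
  [6, 23],
and U^T v = (8, 10).
Solve U^T U · c = U^T v for the coefficients: c = (124/125, 22/125). The projection is proj_W(v) = U c.
Check: (v - proj_W(v)) · u_1 = 0  (should be 0).
Check: (v - proj_W(v)) · u_2 = 0  (should be 0).
Result: proj_W(v) = (38/25, 16/25, 102/125, -314/125).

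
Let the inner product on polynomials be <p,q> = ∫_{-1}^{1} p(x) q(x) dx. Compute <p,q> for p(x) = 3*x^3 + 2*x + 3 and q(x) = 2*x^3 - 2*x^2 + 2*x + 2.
<p,q> = 344/21

Expand the product: p(x)·q(x) = 6*x^6 - 6*x^5 + 10*x^4 + 8*x^3 - 2*x^2 + 10*x + 6.
∫_{-1}^{1} of each monomial x^k gives [2/(k+1) if k even, 0 if k odd]. Integrating term-by-term (or equivalently evaluating the antiderivative F(x) = 6*x^7/7 - x^6 + 2*x^5 + 2*x^4 - 2*x^3/3 + 5*x^2 + 6*x at the endpoints):
  F(1) − F(−1) = 298/21 − (-46/21) = 344/21.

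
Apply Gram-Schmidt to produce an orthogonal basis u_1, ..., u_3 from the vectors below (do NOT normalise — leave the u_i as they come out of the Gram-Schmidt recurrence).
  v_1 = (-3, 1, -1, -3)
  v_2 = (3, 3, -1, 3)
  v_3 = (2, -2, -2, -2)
Orthogonal basis:
  u_1 = (-3, 1, -1, -3)
  u_2 = (9/10, 37/10, -17/10, 9/10)
  u_3 = (200/91, -108/91, -216/91, -164/91)

Apply the Gram-Schmidt recurrence
  u_1 = v_1
  u_i = v_i − Σ_{j<i} ((v_i · u_j) / (u_j · u_j)) · u_j.

Step by step this gives:
  u_1 = (-3, 1, -1, -3)
  u_2 = (9/10, 37/10, -17/10, 9/10)
  u_3 = (200/91, -108/91, -216/91, -164/91)

Orthogonality check:
  u_2 · u_1 = 0 (should be 0)
  u_3 · u_1 = 0 (should be 0)
  u_3 · u_2 = 0 (should be 0)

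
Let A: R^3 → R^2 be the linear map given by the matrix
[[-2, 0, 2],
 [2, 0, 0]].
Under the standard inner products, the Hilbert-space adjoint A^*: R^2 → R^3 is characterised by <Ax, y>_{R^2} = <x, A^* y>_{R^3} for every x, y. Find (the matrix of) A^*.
A^* = A^T =
[[-2, 2],
 [0, 0],
 [2, 0]]

For real matrices with standard dot products, the defining identity <Ax, y> = <x, A^* y> gives (Ax)^T y = x^T (A^*) y, i.e. x^T A^T y = x^T (A^*) y. Since this holds for all x, y, we must have A^* = A^T. Therefore
A^* =
[[-2, 2],
 [0, 0],
 [2, 0]].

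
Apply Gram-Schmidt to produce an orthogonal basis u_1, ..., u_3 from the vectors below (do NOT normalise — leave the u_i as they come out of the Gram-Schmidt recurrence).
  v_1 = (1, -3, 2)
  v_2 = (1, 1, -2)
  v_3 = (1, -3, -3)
Orthogonal basis:
  u_1 = (1, -3, 2)
  u_2 = (10/7, -2/7, -8/7)
  u_3 = (-5/3, -5/3, -5/3)

Apply the Gram-Schmidt recurrence
  u_1 = v_1
  u_i = v_i − Σ_{j<i} ((v_i · u_j) / (u_j · u_j)) · u_j.

Step by step this gives:
  u_1 = (1, -3, 2)
  u_2 = (10/7, -2/7, -8/7)
  u_3 = (-5/3, -5/3, -5/3)

Orthogonality check:
  u_2 · u_1 = 0 (should be 0)
  u_3 · u_1 = 0 (should be 0)
  u_3 · u_2 = 0 (should be 0)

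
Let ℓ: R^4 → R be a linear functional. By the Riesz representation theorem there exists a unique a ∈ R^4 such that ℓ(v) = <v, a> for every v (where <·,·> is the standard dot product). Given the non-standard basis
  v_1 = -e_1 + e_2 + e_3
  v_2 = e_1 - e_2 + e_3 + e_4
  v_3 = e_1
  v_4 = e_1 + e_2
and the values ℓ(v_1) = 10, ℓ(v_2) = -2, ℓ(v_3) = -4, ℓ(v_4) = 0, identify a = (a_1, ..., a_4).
a = (-4, 4, 2, 4)

Write a = (a_1, ..., a_4) in the standard basis. For each basis vector v_i, ℓ(v_i) = <v_i, a> is a linear equation in the a_j's. Collect the n equations into a matrix system V a = ℓ, where row i of V is v_i (expressed in the standard basis). Since V is invertible (lower-triangular with 1s on the diagonal, up to permutation), solve by back-substitution:
  V =
[[-1, 1, 1, 0],
 [1, -1, 1, 1],
 [1, 0, 0, 0],
 [1, 1, 0, 0]]
  V a = (10, -2, -4, 0)
Solving gives a = (-4, 4, 2, 4).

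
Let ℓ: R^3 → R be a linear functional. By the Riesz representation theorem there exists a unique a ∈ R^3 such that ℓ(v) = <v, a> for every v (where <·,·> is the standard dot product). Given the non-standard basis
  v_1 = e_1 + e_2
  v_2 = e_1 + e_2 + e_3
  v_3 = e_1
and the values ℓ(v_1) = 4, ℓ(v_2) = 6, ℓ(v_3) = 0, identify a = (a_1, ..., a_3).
a = (0, 4, 2)

Write a = (a_1, ..., a_3) in the standard basis. For each basis vector v_i, ℓ(v_i) = <v_i, a> is a linear equation in the a_j's. Collect the n equations into a matrix system V a = ℓ, where row i of V is v_i (expressed in the standard basis). Since V is invertible (lower-triangular with 1s on the diagonal, up to permutation), solve by back-substitution:
  V =
[[1, 1, 0],
 [1, 1, 1],
 [1, 0, 0]]
  V a = (4, 6, 0)
Solving gives a = (0, 4, 2).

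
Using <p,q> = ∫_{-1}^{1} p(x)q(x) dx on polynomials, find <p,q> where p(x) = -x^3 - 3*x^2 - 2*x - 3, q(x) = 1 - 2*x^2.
<p,q> = -8/5

Expand the product: p(x)·q(x) = 2*x^5 + 6*x^4 + 3*x^3 + 3*x^2 - 2*x - 3.
∫_{-1}^{1} of each monomial x^k gives [2/(k+1) if k even, 0 if k odd]. Integrating term-by-term (or equivalently evaluating the antiderivative F(x) = x^6/3 + 6*x^5/5 + 3*x^4/4 + x^3 - x^2 - 3*x at the endpoints):
  F(1) − F(−1) = -43/60 − (53/60) = -8/5.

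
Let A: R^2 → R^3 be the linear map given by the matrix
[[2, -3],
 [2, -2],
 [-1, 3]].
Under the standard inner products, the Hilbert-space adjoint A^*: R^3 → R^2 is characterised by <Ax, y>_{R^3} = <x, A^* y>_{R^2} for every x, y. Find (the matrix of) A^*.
A^* = A^T =
[[2, 2, -1],
 [-3, -2, 3]]

For real matrices with standard dot products, the defining identity <Ax, y> = <x, A^* y> gives (Ax)^T y = x^T (A^*) y, i.e. x^T A^T y = x^T (A^*) y. Since this holds for all x, y, we must have A^* = A^T. Therefore
A^* =
[[2, 2, -1],
 [-3, -2, 3]].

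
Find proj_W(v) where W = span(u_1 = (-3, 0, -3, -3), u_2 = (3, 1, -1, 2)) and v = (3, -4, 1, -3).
proj_W(v) = (-7/29, -10/29, 33/29, 3/29)

Set up U = [u_1 | ... | u_2] ∈ R^(4×2). The projector onto W = col(U) is P = U (U^T U)^(-1) U^T.
Compute U^T U =
  [27, -12]
  [-12, 15],
and U^T v = (-3, -2).
Solve U^T U · c = U^T v for the coefficients: c = (-23/87, -10/29). The projection is proj_W(v) = U c.
Check: (v - proj_W(v)) · u_1 = 0  (should be 0).
Check: (v - proj_W(v)) · u_2 = 0  (should be 0).
Result: proj_W(v) = (-7/29, -10/29, 33/29, 3/29).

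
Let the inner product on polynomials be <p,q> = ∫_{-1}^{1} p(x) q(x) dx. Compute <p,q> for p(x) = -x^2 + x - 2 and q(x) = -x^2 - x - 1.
<p,q> = 86/15

Expand the product: p(x)·q(x) = x^4 + 2*x^2 + x + 2.
∫_{-1}^{1} of each monomial x^k gives [2/(k+1) if k even, 0 if k odd]. Integrating term-by-term (or equivalently evaluating the antiderivative F(x) = x^5/5 + 2*x^3/3 + x^2/2 + 2*x at the endpoints):
  F(1) − F(−1) = 101/30 − (-71/30) = 86/15.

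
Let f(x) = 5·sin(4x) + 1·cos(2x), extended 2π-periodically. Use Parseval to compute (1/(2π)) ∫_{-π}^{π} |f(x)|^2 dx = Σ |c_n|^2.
Σ |c_n|^2 = 13

Expand |f|^2 and use orthogonality of {sin(nx), cos(mx)} on [-π, π]:
  ∫_{-π}^{π} sin(nx)^2 dx = π, ∫ cos(mx)^2 dx = π, and cross terms integrate to 0.
So ∫_{-π}^{π} f(x)^2 dx = 5^2 · π + 1^2 · π = (25 + 1)π.
Divide by 2π: (25 + 1)/2 = 13.
By Parseval, this equals Σ |c_n|^2.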